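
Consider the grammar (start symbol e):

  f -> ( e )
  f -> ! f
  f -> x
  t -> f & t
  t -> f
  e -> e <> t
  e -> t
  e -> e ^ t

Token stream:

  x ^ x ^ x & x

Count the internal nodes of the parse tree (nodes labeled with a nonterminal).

[e [e [e [t [f x]]] ^ [t [f x]]] ^ [t [f x] & [t [f x]]]]

11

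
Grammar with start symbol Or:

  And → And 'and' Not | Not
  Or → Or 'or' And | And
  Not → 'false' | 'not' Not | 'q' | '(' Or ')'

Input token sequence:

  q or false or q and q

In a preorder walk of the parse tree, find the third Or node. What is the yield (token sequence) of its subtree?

q

[Or [Or [Or [And [Not q]]] or [And [Not false]]] or [And [And [Not q]] and [Not q]]]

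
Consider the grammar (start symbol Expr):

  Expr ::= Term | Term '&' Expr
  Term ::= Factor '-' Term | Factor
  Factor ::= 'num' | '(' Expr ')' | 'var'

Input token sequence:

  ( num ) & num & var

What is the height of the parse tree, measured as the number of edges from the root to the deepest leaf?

6

[Expr [Term [Factor ( [Expr [Term [Factor num]]] )]] & [Expr [Term [Factor num]] & [Expr [Term [Factor var]]]]]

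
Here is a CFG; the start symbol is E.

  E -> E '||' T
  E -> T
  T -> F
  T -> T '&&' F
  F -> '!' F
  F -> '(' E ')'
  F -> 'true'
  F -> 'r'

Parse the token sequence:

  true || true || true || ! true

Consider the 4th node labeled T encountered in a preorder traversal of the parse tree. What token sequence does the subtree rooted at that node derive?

! true

[E [E [E [E [T [F true]]] || [T [F true]]] || [T [F true]]] || [T [F ! [F true]]]]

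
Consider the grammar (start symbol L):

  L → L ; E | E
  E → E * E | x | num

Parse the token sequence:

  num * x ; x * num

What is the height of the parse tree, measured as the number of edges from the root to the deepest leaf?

4

[L [L [E [E num] * [E x]]] ; [E [E x] * [E num]]]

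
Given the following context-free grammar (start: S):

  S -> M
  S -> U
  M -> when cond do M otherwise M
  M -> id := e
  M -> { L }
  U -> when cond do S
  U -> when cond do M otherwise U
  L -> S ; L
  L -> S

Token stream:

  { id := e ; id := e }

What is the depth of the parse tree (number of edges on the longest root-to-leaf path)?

[S [M { [L [S [M id := e]] ; [L [S [M id := e]]]] }]]

6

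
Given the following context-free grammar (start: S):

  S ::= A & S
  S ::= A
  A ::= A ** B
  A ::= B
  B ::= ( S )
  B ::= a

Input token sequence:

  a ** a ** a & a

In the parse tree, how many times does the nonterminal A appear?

[S [A [A [A [B a]] ** [B a]] ** [B a]] & [S [A [B a]]]]

4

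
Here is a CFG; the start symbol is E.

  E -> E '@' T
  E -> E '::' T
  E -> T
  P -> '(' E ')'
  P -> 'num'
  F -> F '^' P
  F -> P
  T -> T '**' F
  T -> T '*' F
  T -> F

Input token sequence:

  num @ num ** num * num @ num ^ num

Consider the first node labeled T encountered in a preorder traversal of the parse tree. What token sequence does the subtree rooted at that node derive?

num

[E [E [E [T [F [P num]]]] @ [T [T [T [F [P num]]] ** [F [P num]]] * [F [P num]]]] @ [T [F [F [P num]] ^ [P num]]]]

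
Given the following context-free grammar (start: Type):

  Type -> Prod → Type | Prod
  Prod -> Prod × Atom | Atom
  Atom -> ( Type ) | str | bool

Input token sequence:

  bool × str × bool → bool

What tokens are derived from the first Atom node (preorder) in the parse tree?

[Type [Prod [Prod [Prod [Atom bool]] × [Atom str]] × [Atom bool]] → [Type [Prod [Atom bool]]]]

bool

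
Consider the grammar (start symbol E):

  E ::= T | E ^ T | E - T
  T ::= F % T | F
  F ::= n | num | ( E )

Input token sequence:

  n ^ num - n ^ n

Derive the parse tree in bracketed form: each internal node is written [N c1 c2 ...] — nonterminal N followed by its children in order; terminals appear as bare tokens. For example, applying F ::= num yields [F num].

[E [E [E [E [T [F n]]] ^ [T [F num]]] - [T [F n]]] ^ [T [F n]]]

E
E ^ T
E - T ^ T
E ^ T - T ^ T
T ^ T - T ^ T
F ^ T - T ^ T
n ^ T - T ^ T
n ^ F - T ^ T
n ^ num - T ^ T
n ^ num - F ^ T
n ^ num - n ^ T
n ^ num - n ^ F
n ^ num - n ^ n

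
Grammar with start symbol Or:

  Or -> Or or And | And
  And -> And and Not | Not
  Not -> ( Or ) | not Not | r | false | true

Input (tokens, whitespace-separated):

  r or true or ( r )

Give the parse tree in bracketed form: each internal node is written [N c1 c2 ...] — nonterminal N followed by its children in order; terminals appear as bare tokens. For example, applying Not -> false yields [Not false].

[Or [Or [Or [And [Not r]]] or [And [Not true]]] or [And [Not ( [Or [And [Not r]]] )]]]

Or
Or or And
Or or And or And
And or And or And
Not or And or And
r or And or And
r or Not or And
r or true or And
r or true or Not
r or true or ( Or )
r or true or ( And )
r or true or ( Not )
r or true or ( r )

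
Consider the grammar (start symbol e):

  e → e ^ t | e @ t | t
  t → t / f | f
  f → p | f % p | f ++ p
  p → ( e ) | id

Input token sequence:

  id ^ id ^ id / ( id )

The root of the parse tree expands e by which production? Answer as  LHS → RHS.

[e [e [e [t [f [p id]]]] ^ [t [f [p id]]]] ^ [t [t [f [p id]]] / [f [p ( [e [t [f [p id]]]] )]]]]

e → e ^ t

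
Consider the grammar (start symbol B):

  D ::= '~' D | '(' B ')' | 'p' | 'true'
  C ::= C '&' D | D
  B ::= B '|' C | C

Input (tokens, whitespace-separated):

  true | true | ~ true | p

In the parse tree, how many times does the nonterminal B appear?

[B [B [B [B [C [D true]]] | [C [D true]]] | [C [D ~ [D true]]]] | [C [D p]]]

4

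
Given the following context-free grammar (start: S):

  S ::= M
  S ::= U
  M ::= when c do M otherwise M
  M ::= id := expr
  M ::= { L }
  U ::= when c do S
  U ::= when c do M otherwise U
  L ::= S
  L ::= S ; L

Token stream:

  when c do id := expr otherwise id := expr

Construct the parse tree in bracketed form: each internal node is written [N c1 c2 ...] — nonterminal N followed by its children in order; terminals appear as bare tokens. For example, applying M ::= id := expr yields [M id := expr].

S
M
when c do M otherwise M
when c do id := expr otherwise M
when c do id := expr otherwise id := expr

[S [M when c do [M id := expr] otherwise [M id := expr]]]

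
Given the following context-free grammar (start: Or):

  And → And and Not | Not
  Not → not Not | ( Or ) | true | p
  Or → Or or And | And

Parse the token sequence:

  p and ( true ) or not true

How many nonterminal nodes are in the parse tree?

[Or [Or [And [And [Not p]] and [Not ( [Or [And [Not true]]] )]]] or [And [Not not [Not true]]]]

12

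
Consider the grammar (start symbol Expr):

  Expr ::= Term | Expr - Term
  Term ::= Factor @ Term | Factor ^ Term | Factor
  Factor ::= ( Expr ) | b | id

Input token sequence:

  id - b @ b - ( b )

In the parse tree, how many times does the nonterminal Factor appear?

[Expr [Expr [Expr [Term [Factor id]]] - [Term [Factor b] @ [Term [Factor b]]]] - [Term [Factor ( [Expr [Term [Factor b]]] )]]]

5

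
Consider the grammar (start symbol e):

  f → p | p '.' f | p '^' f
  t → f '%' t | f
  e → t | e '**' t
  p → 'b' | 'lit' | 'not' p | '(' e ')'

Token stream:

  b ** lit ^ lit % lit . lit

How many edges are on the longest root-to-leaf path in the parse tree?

[e [e [t [f [p b]]]] ** [t [f [p lit] ^ [f [p lit]]] % [t [f [p lit] . [f [p lit]]]]]]

6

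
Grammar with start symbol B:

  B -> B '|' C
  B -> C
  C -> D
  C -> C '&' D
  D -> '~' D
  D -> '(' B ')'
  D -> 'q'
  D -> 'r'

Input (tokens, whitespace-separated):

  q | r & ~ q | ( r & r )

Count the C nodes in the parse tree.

[B [B [B [C [D q]]] | [C [C [D r]] & [D ~ [D q]]]] | [C [D ( [B [C [C [D r]] & [D r]]] )]]]

6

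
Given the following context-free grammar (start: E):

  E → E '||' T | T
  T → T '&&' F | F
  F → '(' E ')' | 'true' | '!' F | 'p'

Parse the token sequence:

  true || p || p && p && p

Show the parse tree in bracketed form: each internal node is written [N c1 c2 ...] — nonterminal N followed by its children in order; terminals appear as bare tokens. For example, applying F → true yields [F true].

[E [E [E [T [F true]]] || [T [F p]]] || [T [T [T [F p]] && [F p]] && [F p]]]

E
E || T
E || T || T
T || T || T
F || T || T
true || T || T
true || F || T
true || p || T
true || p || T && F
true || p || T && F && F
true || p || F && F && F
true || p || p && F && F
true || p || p && p && F
true || p || p && p && p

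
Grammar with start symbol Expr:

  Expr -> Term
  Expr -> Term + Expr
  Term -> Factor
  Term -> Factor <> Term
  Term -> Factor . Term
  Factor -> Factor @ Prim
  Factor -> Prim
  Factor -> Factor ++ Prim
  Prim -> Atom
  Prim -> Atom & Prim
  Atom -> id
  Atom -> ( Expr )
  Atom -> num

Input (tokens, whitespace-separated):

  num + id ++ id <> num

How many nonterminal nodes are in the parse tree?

[Expr [Term [Factor [Prim [Atom num]]]] + [Expr [Term [Factor [Factor [Prim [Atom id]]] ++ [Prim [Atom id]]] <> [Term [Factor [Prim [Atom num]]]]]]]

17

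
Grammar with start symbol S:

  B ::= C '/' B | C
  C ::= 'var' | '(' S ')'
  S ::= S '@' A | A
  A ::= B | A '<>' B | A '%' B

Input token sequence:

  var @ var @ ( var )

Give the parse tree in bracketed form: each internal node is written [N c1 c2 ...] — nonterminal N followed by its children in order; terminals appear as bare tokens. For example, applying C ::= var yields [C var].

S
S @ A
S @ A @ A
A @ A @ A
B @ A @ A
C @ A @ A
var @ A @ A
var @ B @ A
var @ C @ A
var @ var @ A
var @ var @ B
var @ var @ C
var @ var @ ( S )
var @ var @ ( A )
var @ var @ ( B )
var @ var @ ( C )
var @ var @ ( var )

[S [S [S [A [B [C var]]]] @ [A [B [C var]]]] @ [A [B [C ( [S [A [B [C var]]]] )]]]]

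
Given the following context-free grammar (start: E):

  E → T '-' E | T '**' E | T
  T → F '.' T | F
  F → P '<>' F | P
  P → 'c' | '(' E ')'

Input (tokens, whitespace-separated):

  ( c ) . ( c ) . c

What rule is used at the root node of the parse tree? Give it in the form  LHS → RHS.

E → T

[E [T [F [P ( [E [T [F [P c]]]] )]] . [T [F [P ( [E [T [F [P c]]]] )]] . [T [F [P c]]]]]]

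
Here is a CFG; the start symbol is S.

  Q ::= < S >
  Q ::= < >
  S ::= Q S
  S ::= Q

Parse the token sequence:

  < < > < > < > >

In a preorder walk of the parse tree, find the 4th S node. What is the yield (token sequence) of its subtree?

[S [Q < [S [Q < >] [S [Q < >] [S [Q < >]]]] >]]

< >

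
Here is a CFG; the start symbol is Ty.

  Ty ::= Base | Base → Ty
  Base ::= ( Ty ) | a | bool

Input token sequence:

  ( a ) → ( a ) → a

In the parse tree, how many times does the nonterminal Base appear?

[Ty [Base ( [Ty [Base a]] )] → [Ty [Base ( [Ty [Base a]] )] → [Ty [Base a]]]]

5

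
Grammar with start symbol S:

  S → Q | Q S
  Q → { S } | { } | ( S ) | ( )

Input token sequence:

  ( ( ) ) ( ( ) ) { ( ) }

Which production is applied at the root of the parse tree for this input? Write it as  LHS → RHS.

S → Q S

[S [Q ( [S [Q ( )]] )] [S [Q ( [S [Q ( )]] )] [S [Q { [S [Q ( )]] }]]]]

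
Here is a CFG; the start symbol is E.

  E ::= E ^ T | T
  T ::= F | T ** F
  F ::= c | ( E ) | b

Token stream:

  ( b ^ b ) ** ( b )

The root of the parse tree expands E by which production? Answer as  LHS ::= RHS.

[E [T [T [F ( [E [E [T [F b]]] ^ [T [F b]]] )]] ** [F ( [E [T [F b]]] )]]]

E ::= T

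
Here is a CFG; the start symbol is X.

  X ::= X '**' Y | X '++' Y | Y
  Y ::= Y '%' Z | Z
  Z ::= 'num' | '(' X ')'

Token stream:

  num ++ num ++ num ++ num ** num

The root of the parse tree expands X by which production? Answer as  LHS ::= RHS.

[X [X [X [X [X [Y [Z num]]] ++ [Y [Z num]]] ++ [Y [Z num]]] ++ [Y [Z num]]] ** [Y [Z num]]]

X ::= X '**' Y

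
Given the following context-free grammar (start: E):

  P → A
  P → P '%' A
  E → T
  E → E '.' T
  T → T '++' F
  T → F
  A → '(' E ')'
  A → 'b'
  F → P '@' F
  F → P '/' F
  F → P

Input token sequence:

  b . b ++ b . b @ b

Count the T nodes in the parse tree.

4

[E [E [E [T [F [P [A b]]]]] . [T [T [F [P [A b]]]] ++ [F [P [A b]]]]] . [T [F [P [A b]] @ [F [P [A b]]]]]]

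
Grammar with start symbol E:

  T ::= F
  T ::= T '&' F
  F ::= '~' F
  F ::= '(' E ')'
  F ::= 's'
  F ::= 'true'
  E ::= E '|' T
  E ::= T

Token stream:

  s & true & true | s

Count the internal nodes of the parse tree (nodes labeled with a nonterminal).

10

[E [E [T [T [T [F s]] & [F true]] & [F true]]] | [T [F s]]]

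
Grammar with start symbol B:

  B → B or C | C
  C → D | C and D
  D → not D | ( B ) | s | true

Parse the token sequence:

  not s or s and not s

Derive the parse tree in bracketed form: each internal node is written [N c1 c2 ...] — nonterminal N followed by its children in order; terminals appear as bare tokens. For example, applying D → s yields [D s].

[B [B [C [D not [D s]]]] or [C [C [D s]] and [D not [D s]]]]

B
B or C
C or C
D or C
not D or C
not s or C
not s or C and D
not s or D and D
not s or s and D
not s or s and not D
not s or s and not s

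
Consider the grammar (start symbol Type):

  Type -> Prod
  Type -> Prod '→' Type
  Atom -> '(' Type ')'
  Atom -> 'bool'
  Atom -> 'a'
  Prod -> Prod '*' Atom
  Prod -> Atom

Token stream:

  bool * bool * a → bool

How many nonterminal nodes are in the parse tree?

10

[Type [Prod [Prod [Prod [Atom bool]] * [Atom bool]] * [Atom a]] → [Type [Prod [Atom bool]]]]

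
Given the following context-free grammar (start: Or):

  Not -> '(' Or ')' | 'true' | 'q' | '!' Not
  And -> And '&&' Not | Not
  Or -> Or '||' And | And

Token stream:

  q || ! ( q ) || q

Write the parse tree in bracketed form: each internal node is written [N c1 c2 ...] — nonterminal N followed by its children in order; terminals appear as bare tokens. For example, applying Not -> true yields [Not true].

[Or [Or [Or [And [Not q]]] || [And [Not ! [Not ( [Or [And [Not q]]] )]]]] || [And [Not q]]]

Or
Or || And
Or || And || And
And || And || And
Not || And || And
q || And || And
q || Not || And
q || ! Not || And
q || ! ( Or ) || And
q || ! ( And ) || And
q || ! ( Not ) || And
q || ! ( q ) || And
q || ! ( q ) || Not
q || ! ( q ) || q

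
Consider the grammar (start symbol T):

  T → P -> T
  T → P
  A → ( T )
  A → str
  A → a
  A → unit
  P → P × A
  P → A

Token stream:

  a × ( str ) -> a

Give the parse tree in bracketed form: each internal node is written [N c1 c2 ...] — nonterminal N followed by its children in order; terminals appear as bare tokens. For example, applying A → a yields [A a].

T
P -> T
P × A -> T
A × A -> T
a × A -> T
a × ( T ) -> T
a × ( P ) -> T
a × ( A ) -> T
a × ( str ) -> T
a × ( str ) -> P
a × ( str ) -> A
a × ( str ) -> a

[T [P [P [A a]] × [A ( [T [P [A str]]] )]] -> [T [P [A a]]]]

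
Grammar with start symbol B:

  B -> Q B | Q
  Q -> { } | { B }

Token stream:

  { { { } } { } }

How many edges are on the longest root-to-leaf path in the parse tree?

[B [Q { [B [Q { [B [Q { }]] }] [B [Q { }]]] }]]

6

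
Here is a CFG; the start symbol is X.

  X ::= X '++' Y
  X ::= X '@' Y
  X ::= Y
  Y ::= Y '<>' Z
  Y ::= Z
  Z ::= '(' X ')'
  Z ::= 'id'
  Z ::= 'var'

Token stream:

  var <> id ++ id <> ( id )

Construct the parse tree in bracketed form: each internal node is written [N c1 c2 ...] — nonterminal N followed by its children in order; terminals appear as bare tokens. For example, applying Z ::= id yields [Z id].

[X [X [Y [Y [Z var]] <> [Z id]]] ++ [Y [Y [Z id]] <> [Z ( [X [Y [Z id]]] )]]]

X
X ++ Y
Y ++ Y
Y <> Z ++ Y
Z <> Z ++ Y
var <> Z ++ Y
var <> id ++ Y
var <> id ++ Y <> Z
var <> id ++ Z <> Z
var <> id ++ id <> Z
var <> id ++ id <> ( X )
var <> id ++ id <> ( Y )
var <> id ++ id <> ( Z )
var <> id ++ id <> ( id )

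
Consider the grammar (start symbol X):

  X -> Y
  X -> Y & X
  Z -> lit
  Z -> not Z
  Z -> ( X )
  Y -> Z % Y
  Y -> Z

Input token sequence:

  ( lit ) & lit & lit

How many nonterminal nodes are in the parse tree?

[X [Y [Z ( [X [Y [Z lit]]] )]] & [X [Y [Z lit]] & [X [Y [Z lit]]]]]

12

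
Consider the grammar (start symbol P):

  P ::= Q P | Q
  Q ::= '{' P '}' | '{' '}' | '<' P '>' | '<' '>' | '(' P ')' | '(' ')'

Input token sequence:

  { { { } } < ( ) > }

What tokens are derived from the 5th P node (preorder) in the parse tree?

[P [Q { [P [Q { [P [Q { }]] }] [P [Q < [P [Q ( )]] >]]] }]]

( )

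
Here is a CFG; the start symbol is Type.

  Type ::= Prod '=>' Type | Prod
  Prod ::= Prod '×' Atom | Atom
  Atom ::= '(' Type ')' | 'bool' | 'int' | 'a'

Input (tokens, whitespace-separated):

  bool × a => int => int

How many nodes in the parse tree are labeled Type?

[Type [Prod [Prod [Atom bool]] × [Atom a]] => [Type [Prod [Atom int]] => [Type [Prod [Atom int]]]]]

3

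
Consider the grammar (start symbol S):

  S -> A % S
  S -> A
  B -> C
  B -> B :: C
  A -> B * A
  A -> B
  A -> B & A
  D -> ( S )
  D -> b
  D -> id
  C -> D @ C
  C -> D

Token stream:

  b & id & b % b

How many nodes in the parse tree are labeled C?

4

[S [A [B [C [D b]]] & [A [B [C [D id]]] & [A [B [C [D b]]]]]] % [S [A [B [C [D b]]]]]]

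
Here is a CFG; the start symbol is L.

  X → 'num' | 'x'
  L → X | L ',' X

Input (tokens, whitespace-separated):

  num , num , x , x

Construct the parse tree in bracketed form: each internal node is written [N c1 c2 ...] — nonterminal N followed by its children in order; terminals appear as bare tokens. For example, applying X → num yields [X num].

[L [L [L [L [X num]] , [X num]] , [X x]] , [X x]]

L
L , X
L , X , X
L , X , X , X
X , X , X , X
num , X , X , X
num , num , X , X
num , num , x , X
num , num , x , x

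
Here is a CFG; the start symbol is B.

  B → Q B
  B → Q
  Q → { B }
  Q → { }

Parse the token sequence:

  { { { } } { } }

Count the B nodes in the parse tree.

[B [Q { [B [Q { [B [Q { }]] }] [B [Q { }]]] }]]

4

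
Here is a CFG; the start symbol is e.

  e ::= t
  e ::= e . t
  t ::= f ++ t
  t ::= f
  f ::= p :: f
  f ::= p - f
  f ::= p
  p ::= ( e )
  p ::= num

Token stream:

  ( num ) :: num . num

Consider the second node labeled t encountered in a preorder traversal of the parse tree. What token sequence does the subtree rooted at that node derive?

num

[e [e [t [f [p ( [e [t [f [p num]]]] )] :: [f [p num]]]]] . [t [f [p num]]]]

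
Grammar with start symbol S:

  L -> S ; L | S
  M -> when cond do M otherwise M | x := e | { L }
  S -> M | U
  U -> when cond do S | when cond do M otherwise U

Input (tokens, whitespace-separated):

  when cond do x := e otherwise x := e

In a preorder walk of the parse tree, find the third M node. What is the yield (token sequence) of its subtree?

[S [M when cond do [M x := e] otherwise [M x := e]]]

x := e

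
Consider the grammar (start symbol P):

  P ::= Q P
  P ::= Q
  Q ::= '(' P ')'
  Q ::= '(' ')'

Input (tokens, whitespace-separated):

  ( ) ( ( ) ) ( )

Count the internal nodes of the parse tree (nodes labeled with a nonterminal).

8

[P [Q ( )] [P [Q ( [P [Q ( )]] )] [P [Q ( )]]]]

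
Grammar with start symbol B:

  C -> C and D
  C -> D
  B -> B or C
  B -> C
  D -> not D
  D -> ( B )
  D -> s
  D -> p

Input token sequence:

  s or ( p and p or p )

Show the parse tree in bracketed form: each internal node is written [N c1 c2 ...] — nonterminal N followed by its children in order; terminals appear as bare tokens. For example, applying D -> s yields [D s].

B
B or C
C or C
D or C
s or C
s or D
s or ( B )
s or ( B or C )
s or ( C or C )
s or ( C and D or C )
s or ( D and D or C )
s or ( p and D or C )
s or ( p and p or C )
s or ( p and p or D )
s or ( p and p or p )

[B [B [C [D s]]] or [C [D ( [B [B [C [C [D p]] and [D p]]] or [C [D p]]] )]]]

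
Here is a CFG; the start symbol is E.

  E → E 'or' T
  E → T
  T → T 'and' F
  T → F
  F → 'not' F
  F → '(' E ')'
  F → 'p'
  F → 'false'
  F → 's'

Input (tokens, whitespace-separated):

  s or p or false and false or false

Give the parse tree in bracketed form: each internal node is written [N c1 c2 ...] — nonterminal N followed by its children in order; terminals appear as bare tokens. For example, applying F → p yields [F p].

E
E or T
E or T or T
E or T or T or T
T or T or T or T
F or T or T or T
s or T or T or T
s or F or T or T
s or p or T or T
s or p or T and F or T
s or p or F and F or T
s or p or false and F or T
s or p or false and false or T
s or p or false and false or F
s or p or false and false or false

[E [E [E [E [T [F s]]] or [T [F p]]] or [T [T [F false]] and [F false]]] or [T [F false]]]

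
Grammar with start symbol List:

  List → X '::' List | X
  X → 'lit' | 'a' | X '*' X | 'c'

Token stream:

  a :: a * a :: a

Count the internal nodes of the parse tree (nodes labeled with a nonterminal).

[List [X a] :: [List [X [X a] * [X a]] :: [List [X a]]]]

8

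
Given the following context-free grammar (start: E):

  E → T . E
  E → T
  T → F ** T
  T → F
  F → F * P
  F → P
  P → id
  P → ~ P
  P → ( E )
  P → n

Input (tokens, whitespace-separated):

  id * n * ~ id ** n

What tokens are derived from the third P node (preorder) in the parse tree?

[E [T [F [F [F [P id]] * [P n]] * [P ~ [P id]]] ** [T [F [P n]]]]]

~ id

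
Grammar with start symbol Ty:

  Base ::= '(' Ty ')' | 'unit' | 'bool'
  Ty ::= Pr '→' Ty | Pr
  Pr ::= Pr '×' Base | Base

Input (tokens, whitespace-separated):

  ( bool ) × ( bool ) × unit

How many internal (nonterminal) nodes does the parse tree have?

13

[Ty [Pr [Pr [Pr [Base ( [Ty [Pr [Base bool]]] )]] × [Base ( [Ty [Pr [Base bool]]] )]] × [Base unit]]]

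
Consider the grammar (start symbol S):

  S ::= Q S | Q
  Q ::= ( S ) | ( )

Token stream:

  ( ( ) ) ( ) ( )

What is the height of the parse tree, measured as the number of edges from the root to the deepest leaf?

[S [Q ( [S [Q ( )]] )] [S [Q ( )] [S [Q ( )]]]]

4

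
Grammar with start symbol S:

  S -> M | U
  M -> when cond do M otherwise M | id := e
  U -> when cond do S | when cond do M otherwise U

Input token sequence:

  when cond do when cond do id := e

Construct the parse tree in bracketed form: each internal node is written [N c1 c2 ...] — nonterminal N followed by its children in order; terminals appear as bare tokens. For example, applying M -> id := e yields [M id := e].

S
U
when cond do S
when cond do U
when cond do when cond do S
when cond do when cond do M
when cond do when cond do id := e

[S [U when cond do [S [U when cond do [S [M id := e]]]]]]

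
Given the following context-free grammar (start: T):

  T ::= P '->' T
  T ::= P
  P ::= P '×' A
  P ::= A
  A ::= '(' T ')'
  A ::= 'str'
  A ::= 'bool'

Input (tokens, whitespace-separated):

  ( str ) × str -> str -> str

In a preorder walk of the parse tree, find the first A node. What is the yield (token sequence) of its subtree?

[T [P [P [A ( [T [P [A str]]] )]] × [A str]] -> [T [P [A str]] -> [T [P [A str]]]]]

( str )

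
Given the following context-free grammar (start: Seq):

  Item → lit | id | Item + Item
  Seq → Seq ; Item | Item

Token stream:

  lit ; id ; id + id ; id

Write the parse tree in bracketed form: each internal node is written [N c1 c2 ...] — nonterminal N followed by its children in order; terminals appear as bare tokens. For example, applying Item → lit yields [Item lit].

[Seq [Seq [Seq [Seq [Item lit]] ; [Item id]] ; [Item [Item id] + [Item id]]] ; [Item id]]

Seq
Seq ; Item
Seq ; Item ; Item
Seq ; Item ; Item ; Item
Item ; Item ; Item ; Item
lit ; Item ; Item ; Item
lit ; id ; Item ; Item
lit ; id ; Item + Item ; Item
lit ; id ; id + Item ; Item
lit ; id ; id + id ; Item
lit ; id ; id + id ; id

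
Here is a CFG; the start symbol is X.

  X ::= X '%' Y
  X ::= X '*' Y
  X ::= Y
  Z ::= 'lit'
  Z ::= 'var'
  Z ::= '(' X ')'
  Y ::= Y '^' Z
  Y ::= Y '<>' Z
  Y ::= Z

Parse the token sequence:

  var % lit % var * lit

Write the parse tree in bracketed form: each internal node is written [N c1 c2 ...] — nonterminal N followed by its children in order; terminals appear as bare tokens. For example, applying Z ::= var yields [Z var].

[X [X [X [X [Y [Z var]]] % [Y [Z lit]]] % [Y [Z var]]] * [Y [Z lit]]]

X
X * Y
X % Y * Y
X % Y % Y * Y
Y % Y % Y * Y
Z % Y % Y * Y
var % Y % Y * Y
var % Z % Y * Y
var % lit % Y * Y
var % lit % Z * Y
var % lit % var * Y
var % lit % var * Z
var % lit % var * lit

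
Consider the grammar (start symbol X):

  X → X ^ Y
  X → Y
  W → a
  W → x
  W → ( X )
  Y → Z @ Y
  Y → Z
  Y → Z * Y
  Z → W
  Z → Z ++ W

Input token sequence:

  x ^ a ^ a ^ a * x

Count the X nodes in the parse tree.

[X [X [X [X [Y [Z [W x]]]] ^ [Y [Z [W a]]]] ^ [Y [Z [W a]]]] ^ [Y [Z [W a]] * [Y [Z [W x]]]]]

4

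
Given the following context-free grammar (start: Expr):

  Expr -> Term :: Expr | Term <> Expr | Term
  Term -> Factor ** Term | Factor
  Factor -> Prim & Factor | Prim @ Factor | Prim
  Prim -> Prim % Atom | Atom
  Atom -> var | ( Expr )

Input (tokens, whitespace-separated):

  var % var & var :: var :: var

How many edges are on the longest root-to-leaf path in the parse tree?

[Expr [Term [Factor [Prim [Prim [Atom var]] % [Atom var]] & [Factor [Prim [Atom var]]]]] :: [Expr [Term [Factor [Prim [Atom var]]]] :: [Expr [Term [Factor [Prim [Atom var]]]]]]]

7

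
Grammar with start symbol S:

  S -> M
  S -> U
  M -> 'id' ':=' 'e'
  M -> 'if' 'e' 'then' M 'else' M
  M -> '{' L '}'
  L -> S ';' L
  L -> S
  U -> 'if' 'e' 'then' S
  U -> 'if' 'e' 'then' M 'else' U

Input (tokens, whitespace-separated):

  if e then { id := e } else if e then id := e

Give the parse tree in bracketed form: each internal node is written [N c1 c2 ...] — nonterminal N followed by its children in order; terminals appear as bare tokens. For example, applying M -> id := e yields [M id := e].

S
U
if e then M else U
if e then { L } else U
if e then { S } else U
if e then { M } else U
if e then { id := e } else U
if e then { id := e } else if e then S
if e then { id := e } else if e then M
if e then { id := e } else if e then id := e

[S [U if e then [M { [L [S [M id := e]]] }] else [U if e then [S [M id := e]]]]]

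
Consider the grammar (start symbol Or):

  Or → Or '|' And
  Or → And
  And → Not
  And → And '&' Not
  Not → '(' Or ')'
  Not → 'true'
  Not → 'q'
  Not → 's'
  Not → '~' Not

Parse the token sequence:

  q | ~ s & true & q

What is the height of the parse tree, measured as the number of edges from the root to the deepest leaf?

6

[Or [Or [And [Not q]]] | [And [And [And [Not ~ [Not s]]] & [Not true]] & [Not q]]]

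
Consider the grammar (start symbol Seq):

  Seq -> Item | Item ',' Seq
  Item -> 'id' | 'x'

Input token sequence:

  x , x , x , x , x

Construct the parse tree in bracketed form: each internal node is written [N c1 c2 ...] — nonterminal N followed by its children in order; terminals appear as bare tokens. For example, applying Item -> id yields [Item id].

[Seq [Item x] , [Seq [Item x] , [Seq [Item x] , [Seq [Item x] , [Seq [Item x]]]]]]

Seq
Item , Seq
x , Seq
x , Item , Seq
x , x , Seq
x , x , Item , Seq
x , x , x , Seq
x , x , x , Item , Seq
x , x , x , x , Seq
x , x , x , x , Item
x , x , x , x , x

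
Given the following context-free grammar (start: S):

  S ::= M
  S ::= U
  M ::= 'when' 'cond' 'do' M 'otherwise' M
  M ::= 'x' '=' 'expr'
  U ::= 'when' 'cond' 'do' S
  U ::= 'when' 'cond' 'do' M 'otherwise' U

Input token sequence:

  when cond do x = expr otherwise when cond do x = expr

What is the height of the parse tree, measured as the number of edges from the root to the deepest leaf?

5

[S [U when cond do [M x = expr] otherwise [U when cond do [S [M x = expr]]]]]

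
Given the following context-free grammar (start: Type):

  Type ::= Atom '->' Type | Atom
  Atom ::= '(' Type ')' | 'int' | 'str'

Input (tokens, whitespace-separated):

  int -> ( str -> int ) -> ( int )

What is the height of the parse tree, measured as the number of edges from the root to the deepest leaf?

6

[Type [Atom int] -> [Type [Atom ( [Type [Atom str] -> [Type [Atom int]]] )] -> [Type [Atom ( [Type [Atom int]] )]]]]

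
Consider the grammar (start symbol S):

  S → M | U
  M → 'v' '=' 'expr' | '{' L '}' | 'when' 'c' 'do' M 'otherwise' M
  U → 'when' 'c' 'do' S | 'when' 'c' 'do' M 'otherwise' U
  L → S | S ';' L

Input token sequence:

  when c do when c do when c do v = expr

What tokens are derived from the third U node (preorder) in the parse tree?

[S [U when c do [S [U when c do [S [U when c do [S [M v = expr]]]]]]]]

when c do v = expr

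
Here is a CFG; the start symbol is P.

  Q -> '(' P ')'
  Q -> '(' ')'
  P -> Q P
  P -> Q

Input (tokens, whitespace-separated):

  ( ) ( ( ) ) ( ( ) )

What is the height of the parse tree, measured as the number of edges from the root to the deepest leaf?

6

[P [Q ( )] [P [Q ( [P [Q ( )]] )] [P [Q ( [P [Q ( )]] )]]]]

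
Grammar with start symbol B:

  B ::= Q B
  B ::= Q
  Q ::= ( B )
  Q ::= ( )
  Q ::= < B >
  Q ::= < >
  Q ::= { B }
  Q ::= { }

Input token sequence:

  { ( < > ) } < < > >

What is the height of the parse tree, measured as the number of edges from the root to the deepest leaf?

[B [Q { [B [Q ( [B [Q < >]] )]] }] [B [Q < [B [Q < >]] >]]]

6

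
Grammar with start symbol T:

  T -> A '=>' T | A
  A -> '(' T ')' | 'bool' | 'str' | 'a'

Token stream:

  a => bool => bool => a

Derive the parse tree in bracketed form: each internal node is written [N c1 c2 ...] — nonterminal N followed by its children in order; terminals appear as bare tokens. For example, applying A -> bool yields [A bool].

T
A => T
a => T
a => A => T
a => bool => T
a => bool => A => T
a => bool => bool => T
a => bool => bool => A
a => bool => bool => a

[T [A a] => [T [A bool] => [T [A bool] => [T [A a]]]]]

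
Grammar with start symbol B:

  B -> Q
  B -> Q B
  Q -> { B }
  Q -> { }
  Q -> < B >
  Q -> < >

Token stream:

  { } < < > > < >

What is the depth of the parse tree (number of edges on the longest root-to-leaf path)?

5

[B [Q { }] [B [Q < [B [Q < >]] >] [B [Q < >]]]]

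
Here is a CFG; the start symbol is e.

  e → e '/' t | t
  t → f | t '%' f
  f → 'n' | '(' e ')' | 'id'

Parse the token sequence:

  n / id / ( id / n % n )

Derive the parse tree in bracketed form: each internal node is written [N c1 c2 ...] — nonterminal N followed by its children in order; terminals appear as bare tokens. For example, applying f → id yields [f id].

[e [e [e [t [f n]]] / [t [f id]]] / [t [f ( [e [e [t [f id]]] / [t [t [f n]] % [f n]]] )]]]

e
e / t
e / t / t
t / t / t
f / t / t
n / t / t
n / f / t
n / id / t
n / id / f
n / id / ( e )
n / id / ( e / t )
n / id / ( t / t )
n / id / ( f / t )
n / id / ( id / t )
n / id / ( id / t % f )
n / id / ( id / f % f )
n / id / ( id / n % f )
n / id / ( id / n % n )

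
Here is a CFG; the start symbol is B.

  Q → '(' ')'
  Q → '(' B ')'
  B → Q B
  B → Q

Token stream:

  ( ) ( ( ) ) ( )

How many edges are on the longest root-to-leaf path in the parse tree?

[B [Q ( )] [B [Q ( [B [Q ( )]] )] [B [Q ( )]]]]

5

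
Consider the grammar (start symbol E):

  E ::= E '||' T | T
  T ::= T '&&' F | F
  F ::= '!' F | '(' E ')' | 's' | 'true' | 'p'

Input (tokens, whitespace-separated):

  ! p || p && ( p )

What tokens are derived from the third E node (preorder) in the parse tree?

p

[E [E [T [F ! [F p]]]] || [T [T [F p]] && [F ( [E [T [F p]]] )]]]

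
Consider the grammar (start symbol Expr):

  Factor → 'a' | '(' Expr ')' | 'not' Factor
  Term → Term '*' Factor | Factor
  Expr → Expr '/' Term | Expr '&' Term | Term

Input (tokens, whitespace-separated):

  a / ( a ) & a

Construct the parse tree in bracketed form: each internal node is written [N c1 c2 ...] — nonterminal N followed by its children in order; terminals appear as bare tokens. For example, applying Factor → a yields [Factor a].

[Expr [Expr [Expr [Term [Factor a]]] / [Term [Factor ( [Expr [Term [Factor a]]] )]]] & [Term [Factor a]]]

Expr
Expr & Term
Expr / Term & Term
Term / Term & Term
Factor / Term & Term
a / Term & Term
a / Factor & Term
a / ( Expr ) & Term
a / ( Term ) & Term
a / ( Factor ) & Term
a / ( a ) & Term
a / ( a ) & Factor
a / ( a ) & a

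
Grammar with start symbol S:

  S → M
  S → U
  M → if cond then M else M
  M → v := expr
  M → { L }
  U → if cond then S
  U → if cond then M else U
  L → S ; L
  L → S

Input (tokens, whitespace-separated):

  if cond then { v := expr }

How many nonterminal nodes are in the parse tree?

7

[S [U if cond then [S [M { [L [S [M v := expr]]] }]]]]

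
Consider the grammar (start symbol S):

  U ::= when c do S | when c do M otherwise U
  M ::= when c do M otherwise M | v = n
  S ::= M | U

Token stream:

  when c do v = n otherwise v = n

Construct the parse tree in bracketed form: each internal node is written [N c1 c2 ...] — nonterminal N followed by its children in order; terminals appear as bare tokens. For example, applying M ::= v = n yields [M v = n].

S
M
when c do M otherwise M
when c do v = n otherwise M
when c do v = n otherwise v = n

[S [M when c do [M v = n] otherwise [M v = n]]]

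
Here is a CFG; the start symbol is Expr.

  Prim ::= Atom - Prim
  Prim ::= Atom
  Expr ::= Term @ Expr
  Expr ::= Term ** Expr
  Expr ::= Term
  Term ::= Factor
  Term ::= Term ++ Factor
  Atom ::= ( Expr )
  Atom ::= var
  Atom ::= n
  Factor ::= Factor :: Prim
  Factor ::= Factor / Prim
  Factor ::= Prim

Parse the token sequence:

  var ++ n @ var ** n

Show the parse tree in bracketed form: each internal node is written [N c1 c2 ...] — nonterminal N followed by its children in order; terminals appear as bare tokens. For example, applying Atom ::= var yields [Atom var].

Expr
Term @ Expr
Term ++ Factor @ Expr
Factor ++ Factor @ Expr
Prim ++ Factor @ Expr
Atom ++ Factor @ Expr
var ++ Factor @ Expr
var ++ Prim @ Expr
var ++ Atom @ Expr
var ++ n @ Expr
var ++ n @ Term ** Expr
var ++ n @ Factor ** Expr
var ++ n @ Prim ** Expr
var ++ n @ Atom ** Expr
var ++ n @ var ** Expr
var ++ n @ var ** Term
var ++ n @ var ** Factor
var ++ n @ var ** Prim
var ++ n @ var ** Atom
var ++ n @ var ** n

[Expr [Term [Term [Factor [Prim [Atom var]]]] ++ [Factor [Prim [Atom n]]]] @ [Expr [Term [Factor [Prim [Atom var]]]] ** [Expr [Term [Factor [Prim [Atom n]]]]]]]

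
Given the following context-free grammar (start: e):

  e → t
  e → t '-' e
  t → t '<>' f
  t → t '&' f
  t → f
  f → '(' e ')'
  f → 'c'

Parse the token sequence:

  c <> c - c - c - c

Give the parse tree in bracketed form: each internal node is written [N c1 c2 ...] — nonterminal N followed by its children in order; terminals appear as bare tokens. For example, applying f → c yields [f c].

e
t - e
t <> f - e
f <> f - e
c <> f - e
c <> c - e
c <> c - t - e
c <> c - f - e
c <> c - c - e
c <> c - c - t - e
c <> c - c - f - e
c <> c - c - c - e
c <> c - c - c - t
c <> c - c - c - f
c <> c - c - c - c

[e [t [t [f c]] <> [f c]] - [e [t [f c]] - [e [t [f c]] - [e [t [f c]]]]]]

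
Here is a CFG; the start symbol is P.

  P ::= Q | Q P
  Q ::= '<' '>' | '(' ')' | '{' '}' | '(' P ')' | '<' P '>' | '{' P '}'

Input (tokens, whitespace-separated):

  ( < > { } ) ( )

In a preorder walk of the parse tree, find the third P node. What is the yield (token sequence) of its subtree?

[P [Q ( [P [Q < >] [P [Q { }]]] )] [P [Q ( )]]]

{ }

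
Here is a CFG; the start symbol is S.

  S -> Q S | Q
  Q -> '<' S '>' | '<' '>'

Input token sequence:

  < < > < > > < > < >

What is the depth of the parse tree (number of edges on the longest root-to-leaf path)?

5

[S [Q < [S [Q < >] [S [Q < >]]] >] [S [Q < >] [S [Q < >]]]]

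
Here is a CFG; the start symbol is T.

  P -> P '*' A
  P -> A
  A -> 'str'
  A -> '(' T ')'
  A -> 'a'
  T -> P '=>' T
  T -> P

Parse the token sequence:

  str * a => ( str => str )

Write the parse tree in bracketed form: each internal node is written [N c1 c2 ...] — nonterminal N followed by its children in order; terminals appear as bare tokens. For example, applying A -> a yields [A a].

T
P => T
P * A => T
A * A => T
str * A => T
str * a => T
str * a => P
str * a => A
str * a => ( T )
str * a => ( P => T )
str * a => ( A => T )
str * a => ( str => T )
str * a => ( str => P )
str * a => ( str => A )
str * a => ( str => str )

[T [P [P [A str]] * [A a]] => [T [P [A ( [T [P [A str]] => [T [P [A str]]]] )]]]]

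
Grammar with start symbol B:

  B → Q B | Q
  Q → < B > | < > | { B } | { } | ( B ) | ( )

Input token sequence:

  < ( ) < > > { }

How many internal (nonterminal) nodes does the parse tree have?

[B [Q < [B [Q ( )] [B [Q < >]]] >] [B [Q { }]]]

8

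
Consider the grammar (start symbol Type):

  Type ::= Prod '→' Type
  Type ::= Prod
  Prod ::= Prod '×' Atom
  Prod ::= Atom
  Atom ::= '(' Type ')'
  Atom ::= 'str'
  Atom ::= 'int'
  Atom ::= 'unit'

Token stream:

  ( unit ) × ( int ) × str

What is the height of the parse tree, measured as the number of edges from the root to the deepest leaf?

[Type [Prod [Prod [Prod [Atom ( [Type [Prod [Atom unit]]] )]] × [Atom ( [Type [Prod [Atom int]]] )]] × [Atom str]]]

8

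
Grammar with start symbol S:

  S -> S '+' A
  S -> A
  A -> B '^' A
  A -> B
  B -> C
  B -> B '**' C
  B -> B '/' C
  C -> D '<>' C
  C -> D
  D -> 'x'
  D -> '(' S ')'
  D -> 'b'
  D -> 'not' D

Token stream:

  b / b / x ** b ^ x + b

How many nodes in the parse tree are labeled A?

[S [S [A [B [B [B [B [C [D b]]] / [C [D b]]] / [C [D x]]] ** [C [D b]]] ^ [A [B [C [D x]]]]]] + [A [B [C [D b]]]]]

3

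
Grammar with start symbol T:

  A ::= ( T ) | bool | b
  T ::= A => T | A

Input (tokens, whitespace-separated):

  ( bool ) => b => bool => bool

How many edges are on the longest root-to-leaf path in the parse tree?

5

[T [A ( [T [A bool]] )] => [T [A b] => [T [A bool] => [T [A bool]]]]]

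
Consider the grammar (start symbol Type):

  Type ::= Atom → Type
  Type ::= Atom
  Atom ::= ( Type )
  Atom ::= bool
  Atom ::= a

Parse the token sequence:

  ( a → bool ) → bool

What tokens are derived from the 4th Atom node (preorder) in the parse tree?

[Type [Atom ( [Type [Atom a] → [Type [Atom bool]]] )] → [Type [Atom bool]]]

bool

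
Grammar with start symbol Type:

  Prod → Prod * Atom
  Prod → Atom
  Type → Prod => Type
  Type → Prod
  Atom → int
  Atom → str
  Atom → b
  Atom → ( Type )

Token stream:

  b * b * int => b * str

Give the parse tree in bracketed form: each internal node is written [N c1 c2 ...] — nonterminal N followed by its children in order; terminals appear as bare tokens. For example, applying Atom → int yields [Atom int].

[Type [Prod [Prod [Prod [Atom b]] * [Atom b]] * [Atom int]] => [Type [Prod [Prod [Atom b]] * [Atom str]]]]

Type
Prod => Type
Prod * Atom => Type
Prod * Atom * Atom => Type
Atom * Atom * Atom => Type
b * Atom * Atom => Type
b * b * Atom => Type
b * b * int => Type
b * b * int => Prod
b * b * int => Prod * Atom
b * b * int => Atom * Atom
b * b * int => b * Atom
b * b * int => b * str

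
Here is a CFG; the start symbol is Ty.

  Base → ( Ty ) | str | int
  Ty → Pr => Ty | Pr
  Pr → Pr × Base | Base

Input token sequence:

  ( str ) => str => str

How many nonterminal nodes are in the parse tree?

12

[Ty [Pr [Base ( [Ty [Pr [Base str]]] )]] => [Ty [Pr [Base str]] => [Ty [Pr [Base str]]]]]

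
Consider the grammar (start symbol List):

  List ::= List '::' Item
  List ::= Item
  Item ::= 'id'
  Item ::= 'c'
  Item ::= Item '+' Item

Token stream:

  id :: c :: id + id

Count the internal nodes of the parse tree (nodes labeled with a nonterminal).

[List [List [List [Item id]] :: [Item c]] :: [Item [Item id] + [Item id]]]

8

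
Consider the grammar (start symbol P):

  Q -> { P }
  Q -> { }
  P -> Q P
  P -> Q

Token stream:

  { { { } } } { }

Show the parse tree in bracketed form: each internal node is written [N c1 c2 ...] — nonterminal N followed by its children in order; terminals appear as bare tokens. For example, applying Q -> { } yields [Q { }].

[P [Q { [P [Q { [P [Q { }]] }]] }] [P [Q { }]]]

P
Q P
{ P } P
{ Q } P
{ { P } } P
{ { Q } } P
{ { { } } } P
{ { { } } } Q
{ { { } } } { }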